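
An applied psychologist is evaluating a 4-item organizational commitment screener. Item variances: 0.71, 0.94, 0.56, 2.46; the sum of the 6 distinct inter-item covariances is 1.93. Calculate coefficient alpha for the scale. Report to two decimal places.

Σσᵢ² = 0.71 + 0.94 + 0.56 + 2.46 = 4.67
Sum of distinct covariances = 1.93
Var(T) = Σσᵢ² + 2·Σcov = 4.67 + 2 × 1.93 = 8.53
α = (4/3)·(1 − 4.67/8.53) = 0.60

α = 0.60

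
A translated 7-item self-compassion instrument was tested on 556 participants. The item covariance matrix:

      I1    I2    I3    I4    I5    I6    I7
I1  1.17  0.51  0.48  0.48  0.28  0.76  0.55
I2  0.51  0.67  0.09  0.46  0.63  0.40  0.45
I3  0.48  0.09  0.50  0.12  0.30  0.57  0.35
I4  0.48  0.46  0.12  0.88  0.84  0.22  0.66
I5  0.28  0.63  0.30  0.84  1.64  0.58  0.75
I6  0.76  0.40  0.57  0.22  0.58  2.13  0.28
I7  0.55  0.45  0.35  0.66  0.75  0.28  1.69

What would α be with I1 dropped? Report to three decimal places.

α = 0.769

Remaining items: I2, I3, I4, I5, I6, I7 (k = 6).
sum of item variances = 0.67 + 0.50 + 0.88 + 1.64 + 2.13 + 1.69 = 7.51
total variance = 7.51 + 2 × 6.70 = 20.91
α (item deleted) = (6/5)·(1 − 7.51/20.91) = 0.769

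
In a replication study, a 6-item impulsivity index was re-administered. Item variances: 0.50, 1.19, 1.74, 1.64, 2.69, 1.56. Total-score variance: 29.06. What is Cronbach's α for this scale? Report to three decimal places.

Cronbach's α = 0.815

Σσ²ᵢ = 0.50 + 1.19 + 1.74 + 1.64 + 2.69 + 1.56 = 9.32
α = (k/(k−1))·(1 − Σσ²ᵢ/σ²_total) = (6/5)·(1 − 9.32/29.06) = 0.815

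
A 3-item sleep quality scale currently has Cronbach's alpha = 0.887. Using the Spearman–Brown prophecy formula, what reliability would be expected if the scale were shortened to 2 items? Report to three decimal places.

predicted reliability = 0.840

Length factor m = 2/3 = 0.6667
α' = m·α / (1 − (1−m)·α)
   = 2/3 × 0.887 / (1 − (1 − 2/3) × 0.887)
   = 0.5913 / 0.7043 = 0.840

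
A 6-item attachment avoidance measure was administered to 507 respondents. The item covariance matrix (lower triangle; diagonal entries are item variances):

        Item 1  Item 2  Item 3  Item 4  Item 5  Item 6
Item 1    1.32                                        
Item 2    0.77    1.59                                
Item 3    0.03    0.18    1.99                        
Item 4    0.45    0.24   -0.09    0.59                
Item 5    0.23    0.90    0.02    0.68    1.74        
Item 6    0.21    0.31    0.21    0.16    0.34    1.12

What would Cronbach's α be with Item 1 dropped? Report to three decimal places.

Remaining items: Item 2, Item 3, Item 4, Item 5, Item 6 (k = 5).
Σσᵢ² = 1.59 + 1.99 + 0.59 + 1.74 + 1.12 = 7.03
Var(T) = 7.03 + 2 × 2.95 = 12.93
α (item deleted) = (5/4)·(1 − 7.03/12.93) = 0.570

α = 0.570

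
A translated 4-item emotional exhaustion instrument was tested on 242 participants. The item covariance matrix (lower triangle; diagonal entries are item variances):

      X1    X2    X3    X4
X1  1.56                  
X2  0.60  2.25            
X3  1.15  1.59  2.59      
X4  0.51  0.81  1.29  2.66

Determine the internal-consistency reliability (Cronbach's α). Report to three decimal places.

Cronbach's α = 0.757

Σσ²ᵢ = 1.56 + 2.25 + 2.59 + 2.66 = 9.06
Sum of the distinct covariances = 5.95
total variance = 9.06 + 2 × 5.95 = 20.96
α = (k/(k−1))·(1 − Σσ²ᵢ/total variance) = (4/3)·(1 − 9.06/20.96) = 0.757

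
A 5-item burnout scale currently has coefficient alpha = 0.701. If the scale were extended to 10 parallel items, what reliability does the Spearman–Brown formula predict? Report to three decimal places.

predicted reliability = 0.824

Length factor m = 10/5 = 2.0000
α' = m·α / (1 + (m−1)·α)
   = 10/5 × 0.701 / (1 + (10/5 − 1) × 0.701)
   = 1.4020 / 1.7010 = 0.824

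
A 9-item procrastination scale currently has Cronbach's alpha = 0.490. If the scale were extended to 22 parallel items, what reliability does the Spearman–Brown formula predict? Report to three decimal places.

predicted reliability = 0.701

Length factor m = 22/9 = 2.4444
α' = m·α / (1 + (m−1)·α)
   = 22/9 × 0.490 / (1 + (22/9 − 1) × 0.490)
   = 1.1978 / 1.7078 = 0.701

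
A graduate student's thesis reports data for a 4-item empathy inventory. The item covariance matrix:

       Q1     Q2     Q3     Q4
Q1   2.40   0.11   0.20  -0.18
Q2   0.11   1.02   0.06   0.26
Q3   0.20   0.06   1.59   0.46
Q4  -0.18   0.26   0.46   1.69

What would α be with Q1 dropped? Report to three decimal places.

α = 0.399

Remaining items: Q2, Q3, Q4 (k = 3).
ΣVar(i) = 1.02 + 1.59 + 1.69 = 4.30
total variance = 4.30 + 2 × 0.78 = 5.86
α (item deleted) = (3/2)·(1 − 4.30/5.86) = 0.399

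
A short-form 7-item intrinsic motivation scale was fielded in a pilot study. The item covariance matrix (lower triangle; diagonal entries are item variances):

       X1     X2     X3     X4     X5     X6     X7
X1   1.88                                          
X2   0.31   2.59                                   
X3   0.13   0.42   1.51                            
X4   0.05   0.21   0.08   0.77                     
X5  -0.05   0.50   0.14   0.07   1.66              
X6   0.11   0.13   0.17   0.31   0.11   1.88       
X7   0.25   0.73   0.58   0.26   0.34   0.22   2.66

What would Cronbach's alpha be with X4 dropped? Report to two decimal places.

Remaining items: X1, X2, X3, X5, X6, X7 (k = 6).
Σσ²ᵢ = 1.88 + 2.59 + 1.51 + 1.66 + 1.88 + 2.66 = 12.18
σ²_total = 12.18 + 2 × 4.09 = 20.36
α (item deleted) = (6/5)·(1 − 12.18/20.36) = 0.48

α = 0.48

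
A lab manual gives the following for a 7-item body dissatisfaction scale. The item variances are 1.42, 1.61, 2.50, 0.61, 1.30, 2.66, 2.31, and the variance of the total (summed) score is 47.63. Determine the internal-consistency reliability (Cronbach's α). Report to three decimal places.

Σσ²ᵢ = 1.42 + 1.61 + 2.50 + 0.61 + 1.30 + 2.66 + 2.31 = 12.41
α = (k/(k−1))·(1 − Σσ²ᵢ/σ²_T) = (7/6)·(1 − 12.41/47.63) = 0.863

Cronbach's α = 0.863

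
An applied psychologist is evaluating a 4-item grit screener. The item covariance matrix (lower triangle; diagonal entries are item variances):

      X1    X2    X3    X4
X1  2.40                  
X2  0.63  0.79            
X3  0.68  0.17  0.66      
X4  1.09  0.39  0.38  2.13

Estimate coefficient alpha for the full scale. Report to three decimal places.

coefficient alpha = 0.704

ΣVar(i) = 2.40 + 0.79 + 0.66 + 2.13 = 5.98
Σ_{i<j} σ_ij = 3.34
total variance = 5.98 + 2 × 3.34 = 12.66
α = (k/(k−1))·(1 − ΣVar(i)/total variance) = (4/3)·(1 − 5.98/12.66) = 0.704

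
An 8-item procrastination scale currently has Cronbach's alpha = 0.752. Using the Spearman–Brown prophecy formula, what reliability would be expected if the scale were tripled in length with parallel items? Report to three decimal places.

predicted reliability = 0.901

Length factor m = 3
α' = m·α / (1 + (m−1)·α)
   = 3 × 0.752 / (1 + (3 − 1) × 0.752)
   = 2.2560 / 2.5040 = 0.901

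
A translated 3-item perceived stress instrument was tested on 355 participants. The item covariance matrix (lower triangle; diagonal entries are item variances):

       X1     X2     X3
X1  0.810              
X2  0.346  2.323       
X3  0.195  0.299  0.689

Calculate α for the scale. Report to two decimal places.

ΣVar(i) = 0.810 + 2.323 + 0.689 = 3.822
Sum of the distinct covariances = 0.840
σ²_total = 3.822 + 2 × 0.840 = 5.502
α = (k/(k−1))·(1 − ΣVar(i)/σ²_total) = (3/2)·(1 − 3.822/5.502) = 0.46

α = 0.46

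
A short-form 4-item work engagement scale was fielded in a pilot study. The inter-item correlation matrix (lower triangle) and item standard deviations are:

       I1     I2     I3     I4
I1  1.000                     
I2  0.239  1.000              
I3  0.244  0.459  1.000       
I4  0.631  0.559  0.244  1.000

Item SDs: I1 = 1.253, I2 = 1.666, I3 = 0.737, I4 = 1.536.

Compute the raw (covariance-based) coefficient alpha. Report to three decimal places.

Σσ²ᵢ = 1.253² + 1.666² + 0.737² + 1.536² = 7.2480
Covariances σ_ij = r_ij · s_i · s_j:
  σ(I1,I2) = 0.239 × 1.253 × 1.666 = 0.4989
  σ(I1,I3) = 0.244 × 1.253 × 0.737 = 0.2253
  σ(I1,I4) = 0.631 × 1.253 × 1.536 = 1.2144
  σ(I2,I3) = 0.459 × 1.666 × 0.737 = 0.5636
  σ(I2,I4) = 0.559 × 1.666 × 1.536 = 1.4305
  σ(I3,I4) = 0.244 × 0.737 × 1.536 = 0.2762
σ²_T = Σσ²ᵢ + 2·Σσ_ij = 7.2480 + 2 × 4.2089 = 15.6658
α = (4/3)·(1 − 7.2480/15.6658) = 0.716

coefficient alpha = 0.716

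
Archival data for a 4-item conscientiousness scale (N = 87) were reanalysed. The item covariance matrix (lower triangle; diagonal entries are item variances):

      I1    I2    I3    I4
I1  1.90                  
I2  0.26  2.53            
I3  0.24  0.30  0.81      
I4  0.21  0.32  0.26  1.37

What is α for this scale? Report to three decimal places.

α = 0.433

Σσ²ᵢ = 1.90 + 2.53 + 0.81 + 1.37 = 6.61
Σ_{i<j} σ_ij = 1.59
Var(T) = 6.61 + 2 × 1.59 = 9.79
α = (k/(k−1))·(1 − Σσ²ᵢ/Var(T)) = (4/3)·(1 − 6.61/9.79) = 0.433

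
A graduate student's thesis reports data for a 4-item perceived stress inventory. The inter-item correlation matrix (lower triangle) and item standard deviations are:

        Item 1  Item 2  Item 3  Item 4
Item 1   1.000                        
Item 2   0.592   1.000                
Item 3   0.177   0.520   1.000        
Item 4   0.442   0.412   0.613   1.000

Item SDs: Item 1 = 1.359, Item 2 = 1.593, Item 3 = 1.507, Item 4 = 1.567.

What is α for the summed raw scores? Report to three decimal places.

α = 0.774

Σσ²ᵢ = 1.359² + 1.593² + 1.507² + 1.567² = 9.1111
Covariances σ_ij = r_ij · s_i · s_j:
  σ(Item 1,Item 2) = 0.592 × 1.359 × 1.593 = 1.2816
  σ(Item 1,Item 3) = 0.177 × 1.359 × 1.507 = 0.3625
  σ(Item 1,Item 4) = 0.442 × 1.359 × 1.567 = 0.9413
  σ(Item 2,Item 3) = 0.520 × 1.593 × 1.507 = 1.2483
  σ(Item 2,Item 4) = 0.412 × 1.593 × 1.567 = 1.0284
  σ(Item 3,Item 4) = 0.613 × 1.507 × 1.567 = 1.4476
σ²_T = Σσ²ᵢ + 2·Σσ_ij = 9.1111 + 2 × 6.3097 = 21.7305
α = (4/3)·(1 − 9.1111/21.7305) = 0.774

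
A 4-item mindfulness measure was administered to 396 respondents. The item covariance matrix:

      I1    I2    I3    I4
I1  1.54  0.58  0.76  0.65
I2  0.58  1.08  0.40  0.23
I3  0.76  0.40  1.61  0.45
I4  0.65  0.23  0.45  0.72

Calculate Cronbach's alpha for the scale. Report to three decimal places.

Cronbach's alpha = 0.738

Σσᵢ² = 1.54 + 1.08 + 1.61 + 0.72 = 4.95
Σ_{i<j} σ_ij = 3.07
σ²_T = 4.95 + 2 × 3.07 = 11.09
α = (k/(k−1))·(1 − Σσᵢ²/σ²_T) = (4/3)·(1 − 4.95/11.09) = 0.738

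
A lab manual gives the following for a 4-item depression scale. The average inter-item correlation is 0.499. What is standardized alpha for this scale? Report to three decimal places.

α = 0.799

Standardized α = k·r̄ / (1 + (k−1)·r̄) = 4 × 0.499 / (1 + 3 × 0.499)
  = 1.9960 / 2.4970 = 0.799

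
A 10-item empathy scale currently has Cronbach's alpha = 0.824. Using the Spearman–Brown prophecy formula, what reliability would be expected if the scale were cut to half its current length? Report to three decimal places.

Length factor m = 1/2
α' = m·α / (1 − (1−m)·α)
   = 1/2 × 0.824 / (1 − (1 − 1/2) × 0.824)
   = 0.4120 / 0.5880 = 0.701

predicted reliability = 0.701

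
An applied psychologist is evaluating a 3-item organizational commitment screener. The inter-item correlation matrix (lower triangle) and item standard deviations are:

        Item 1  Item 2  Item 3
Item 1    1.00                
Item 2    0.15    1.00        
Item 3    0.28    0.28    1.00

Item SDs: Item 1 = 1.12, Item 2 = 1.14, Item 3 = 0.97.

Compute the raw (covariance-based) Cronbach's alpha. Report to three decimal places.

α = 0.473

Σσ²ᵢ = 1.12² + 1.14² + 0.97² = 3.4949
Covariances σ_ij = r_ij · s_i · s_j:
  σ(Item 1,Item 2) = 0.15 × 1.12 × 1.14 = 0.1915
  σ(Item 1,Item 3) = 0.28 × 1.12 × 0.97 = 0.3042
  σ(Item 2,Item 3) = 0.28 × 1.14 × 0.97 = 0.3096
σ²_T = Σσ²ᵢ + 2·Σσ_ij = 3.4949 + 2 × 0.8053 = 5.1055
α = (3/2)·(1 − 3.4949/5.1055) = 0.473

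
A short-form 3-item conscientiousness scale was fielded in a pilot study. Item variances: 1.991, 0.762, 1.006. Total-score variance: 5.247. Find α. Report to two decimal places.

Σσ²ᵢ = 1.991 + 0.762 + 1.006 = 3.759
α = (k/(k−1))·(1 − Σσ²ᵢ/σ²_total) = (3/2)·(1 − 3.759/5.247) = 0.43

α = 0.43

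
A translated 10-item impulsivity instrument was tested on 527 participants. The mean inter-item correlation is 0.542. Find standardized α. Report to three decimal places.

α = 0.922

Standardized α = k·r̄ / (1 + (k−1)·r̄) = 10 × 0.542 / (1 + 9 × 0.542)
  = 5.4200 / 5.8780 = 0.922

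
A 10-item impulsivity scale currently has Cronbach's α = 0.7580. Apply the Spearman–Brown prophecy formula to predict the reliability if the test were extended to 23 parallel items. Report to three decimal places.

Length factor m = 23/10 = 2.3000
α' = m·α / (1 + (m−1)·α)
   = 23/10 × 0.7580 / (1 + (23/10 − 1) × 0.7580)
   = 1.7434 / 1.9854 = 0.878

predicted reliability = 0.878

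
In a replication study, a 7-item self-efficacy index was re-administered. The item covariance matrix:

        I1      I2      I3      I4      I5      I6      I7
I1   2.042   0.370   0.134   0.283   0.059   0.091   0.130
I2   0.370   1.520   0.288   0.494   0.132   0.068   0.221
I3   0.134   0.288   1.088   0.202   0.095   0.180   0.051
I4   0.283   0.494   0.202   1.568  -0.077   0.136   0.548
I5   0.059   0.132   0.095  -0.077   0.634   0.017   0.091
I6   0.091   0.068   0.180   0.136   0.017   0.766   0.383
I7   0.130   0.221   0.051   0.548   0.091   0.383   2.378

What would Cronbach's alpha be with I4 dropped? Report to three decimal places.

α = 0.425

Remaining items: I1, I2, I3, I5, I6, I7 (k = 6).
sum of item variances = 2.042 + 1.520 + 1.088 + 0.634 + 0.766 + 2.378 = 8.428
σ²_T = 8.428 + 2 × 2.310 = 13.048
α (item deleted) = (6/5)·(1 − 8.428/13.048) = 0.425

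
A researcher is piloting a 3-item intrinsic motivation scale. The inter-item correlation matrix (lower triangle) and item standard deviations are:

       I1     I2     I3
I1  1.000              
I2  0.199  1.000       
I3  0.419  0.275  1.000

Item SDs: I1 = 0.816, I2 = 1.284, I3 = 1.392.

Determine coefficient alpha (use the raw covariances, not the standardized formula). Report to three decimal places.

Σσ²ᵢ = 0.816² + 1.284² + 1.392² = 4.2522
Covariances σ_ij = r_ij · s_i · s_j:
  σ(I1,I2) = 0.199 × 0.816 × 1.284 = 0.2085
  σ(I1,I3) = 0.419 × 0.816 × 1.392 = 0.4759
  σ(I2,I3) = 0.275 × 1.284 × 1.392 = 0.4915
σ²_T = Σσ²ᵢ + 2·Σσ_ij = 4.2522 + 2 × 1.1759 = 6.6040
α = (3/2)·(1 − 4.2522/6.6040) = 0.534

coefficient alpha = 0.534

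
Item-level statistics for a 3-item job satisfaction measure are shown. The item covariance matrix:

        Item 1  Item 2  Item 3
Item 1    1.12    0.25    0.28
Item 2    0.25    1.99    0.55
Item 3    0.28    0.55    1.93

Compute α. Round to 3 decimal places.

α = 0.450

ΣVar(i) = 1.12 + 1.99 + 1.93 = 5.04
Sum of off-diagonal covariances = 1.08
σ²_total = 5.04 + 2 × 1.08 = 7.20
α = (k/(k−1))·(1 − ΣVar(i)/σ²_total) = (3/2)·(1 − 5.04/7.20) = 0.450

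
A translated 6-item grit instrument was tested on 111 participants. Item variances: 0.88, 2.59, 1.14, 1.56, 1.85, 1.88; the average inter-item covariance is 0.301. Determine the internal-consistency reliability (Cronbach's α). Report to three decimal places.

α = 0.572

sum of item variances = 0.88 + 2.59 + 1.14 + 1.56 + 1.85 + 1.88 = 9.90
Sum of the 15 distinct covariances = 15 × 0.301 = 4.515
σ²_T = sum of item variances + 2·Σcov = 9.90 + 2 × 4.515 = 18.930
α = (6/5)·(1 − 9.90/18.930) = 0.572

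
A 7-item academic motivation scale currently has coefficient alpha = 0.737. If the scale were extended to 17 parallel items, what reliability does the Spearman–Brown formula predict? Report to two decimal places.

predicted reliability = 0.87

Length factor m = 17/7 = 2.4286
α' = m·α / (1 + (m−1)·α)
   = 17/7 × 0.737 / (1 + (17/7 − 1) × 0.737)
   = 1.7899 / 2.0529 = 0.87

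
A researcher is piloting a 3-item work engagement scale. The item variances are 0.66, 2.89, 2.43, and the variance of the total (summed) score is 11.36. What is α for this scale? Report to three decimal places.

α = 0.710

Σσ²ᵢ = 0.66 + 2.89 + 2.43 = 5.98
α = (k/(k−1))·(1 − Σσ²ᵢ/σ²_T) = (3/2)·(1 − 5.98/11.36) = 0.710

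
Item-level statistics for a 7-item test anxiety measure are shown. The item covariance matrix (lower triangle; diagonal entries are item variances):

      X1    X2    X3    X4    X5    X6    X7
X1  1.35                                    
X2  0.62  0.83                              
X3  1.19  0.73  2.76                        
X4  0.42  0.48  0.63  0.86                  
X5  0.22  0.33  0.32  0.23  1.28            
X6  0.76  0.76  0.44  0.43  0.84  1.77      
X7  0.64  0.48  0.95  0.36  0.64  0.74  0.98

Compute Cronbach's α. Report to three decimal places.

α = 0.832

ΣVar(i) = 1.35 + 0.83 + 2.76 + 0.86 + 1.28 + 1.77 + 0.98 = 9.83
Σ_{i<j} σ_ij = 12.21
σ²_T = 9.83 + 2 × 12.21 = 34.25
α = (k/(k−1))·(1 − ΣVar(i)/σ²_T) = (7/6)·(1 − 9.83/34.25) = 0.832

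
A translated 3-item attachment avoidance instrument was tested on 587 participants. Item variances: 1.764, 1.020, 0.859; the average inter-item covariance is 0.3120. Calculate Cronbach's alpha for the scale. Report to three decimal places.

Σσᵢ² = 1.764 + 1.020 + 0.859 = 3.643
Sum of the 3 distinct covariances = 3 × 0.3120 = 0.9360
Var(T) = Σσᵢ² + 2·Σcov = 3.643 + 2 × 0.9360 = 5.5150
α = (3/2)·(1 − 3.643/5.5150) = 0.509

Cronbach's alpha = 0.509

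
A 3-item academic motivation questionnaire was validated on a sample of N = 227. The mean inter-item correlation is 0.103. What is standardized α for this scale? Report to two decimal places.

standardized α = 0.26

Standardized α = k·r̄ / (1 + (k−1)·r̄) = 3 × 0.103 / (1 + 2 × 0.103)
  = 0.3090 / 1.2060 = 0.26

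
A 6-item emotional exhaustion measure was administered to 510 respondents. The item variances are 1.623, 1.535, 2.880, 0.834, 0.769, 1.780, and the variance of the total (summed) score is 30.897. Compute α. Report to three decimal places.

α = 0.834

Σσᵢ² = 1.623 + 1.535 + 2.880 + 0.834 + 0.769 + 1.780 = 9.421
α = (k/(k−1))·(1 − Σσᵢ²/total variance) = (6/5)·(1 − 9.421/30.897) = 0.834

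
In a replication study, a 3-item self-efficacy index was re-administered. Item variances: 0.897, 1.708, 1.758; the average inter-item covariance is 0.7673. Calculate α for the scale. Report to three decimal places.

ΣVar(i) = 0.897 + 1.708 + 1.758 = 4.363
Sum of the 3 distinct covariances = 3 × 0.7673 = 2.3019
σ²_T = ΣVar(i) + 2·Σcov = 4.363 + 2 × 2.3019 = 8.9668
α = (3/2)·(1 − 4.363/8.9668) = 0.770

α = 0.770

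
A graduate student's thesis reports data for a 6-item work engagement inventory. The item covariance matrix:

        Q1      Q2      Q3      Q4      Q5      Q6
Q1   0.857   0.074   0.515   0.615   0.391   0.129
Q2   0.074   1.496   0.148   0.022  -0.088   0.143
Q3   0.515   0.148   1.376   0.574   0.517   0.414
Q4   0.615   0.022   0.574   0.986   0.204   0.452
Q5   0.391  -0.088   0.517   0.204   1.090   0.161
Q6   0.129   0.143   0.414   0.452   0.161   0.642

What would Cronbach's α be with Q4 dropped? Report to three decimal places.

α = 0.585

Remaining items: Q1, Q2, Q3, Q5, Q6 (k = 5).
Σσ²ᵢ = 0.857 + 1.496 + 1.376 + 1.090 + 0.642 = 5.461
Var(T) = 5.461 + 2 × 2.404 = 10.269
α (item deleted) = (5/4)·(1 − 5.461/10.269) = 0.585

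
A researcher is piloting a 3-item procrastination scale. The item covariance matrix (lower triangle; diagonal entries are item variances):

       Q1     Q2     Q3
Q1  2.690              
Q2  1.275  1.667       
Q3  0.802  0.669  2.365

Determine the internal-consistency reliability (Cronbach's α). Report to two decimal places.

ΣVar(i) = 2.690 + 1.667 + 2.365 = 6.722
Σ_{i<j} σ_ij = 2.746
σ²_total = 6.722 + 2 × 2.746 = 12.214
α = (k/(k−1))·(1 − ΣVar(i)/σ²_total) = (3/2)·(1 − 6.722/12.214) = 0.67

Cronbach's α = 0.67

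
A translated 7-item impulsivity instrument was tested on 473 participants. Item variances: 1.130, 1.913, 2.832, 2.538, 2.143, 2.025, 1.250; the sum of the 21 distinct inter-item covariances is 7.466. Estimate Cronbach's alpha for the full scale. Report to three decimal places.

ΣVar(i) = 1.130 + 1.913 + 2.832 + 2.538 + 2.143 + 2.025 + 1.250 = 13.831
Sum of distinct covariances = 7.466
σ²_T = ΣVar(i) + 2·Σcov = 13.831 + 2 × 7.466 = 28.763
α = (7/6)·(1 − 13.831/28.763) = 0.606

α = 0.606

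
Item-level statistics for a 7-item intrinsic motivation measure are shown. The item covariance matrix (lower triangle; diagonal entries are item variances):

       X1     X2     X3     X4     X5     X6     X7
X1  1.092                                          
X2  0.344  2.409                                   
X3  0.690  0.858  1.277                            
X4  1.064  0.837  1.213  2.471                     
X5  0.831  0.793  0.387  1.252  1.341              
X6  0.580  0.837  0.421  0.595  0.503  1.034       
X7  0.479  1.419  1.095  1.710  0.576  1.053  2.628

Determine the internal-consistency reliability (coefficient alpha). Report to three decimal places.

Σσ²ᵢ = 1.092 + 2.409 + 1.277 + 2.471 + 1.341 + 1.034 + 2.628 = 12.252
Σ_{i<j} σ_ij = 17.537
σ²_total = 12.252 + 2 × 17.537 = 47.326
α = (k/(k−1))·(1 − Σσ²ᵢ/σ²_total) = (7/6)·(1 − 12.252/47.326) = 0.865

α = 0.865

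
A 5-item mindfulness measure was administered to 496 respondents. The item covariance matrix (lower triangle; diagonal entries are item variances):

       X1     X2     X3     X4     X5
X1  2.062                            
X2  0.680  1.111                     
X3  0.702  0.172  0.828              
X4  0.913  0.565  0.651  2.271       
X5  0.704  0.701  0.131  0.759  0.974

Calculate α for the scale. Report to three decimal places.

α = 0.778

ΣVar(i) = 2.062 + 1.111 + 0.828 + 2.271 + 0.974 = 7.246
Sum of the distinct covariances = 5.978
Var(T) = 7.246 + 2 × 5.978 = 19.202
α = (k/(k−1))·(1 − ΣVar(i)/Var(T)) = (5/4)·(1 − 7.246/19.202) = 0.778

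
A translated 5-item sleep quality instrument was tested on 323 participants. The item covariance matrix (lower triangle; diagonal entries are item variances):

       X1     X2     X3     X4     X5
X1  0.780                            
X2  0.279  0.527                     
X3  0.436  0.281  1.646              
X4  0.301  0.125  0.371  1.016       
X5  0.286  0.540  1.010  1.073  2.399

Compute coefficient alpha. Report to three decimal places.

sum of item variances = 0.780 + 0.527 + 1.646 + 1.016 + 2.399 = 6.368
Sum of the distinct covariances = 4.702
σ²_T = 6.368 + 2 × 4.702 = 15.772
α = (k/(k−1))·(1 − sum of item variances/σ²_T) = (5/4)·(1 − 6.368/15.772) = 0.745

coefficient alpha = 0.745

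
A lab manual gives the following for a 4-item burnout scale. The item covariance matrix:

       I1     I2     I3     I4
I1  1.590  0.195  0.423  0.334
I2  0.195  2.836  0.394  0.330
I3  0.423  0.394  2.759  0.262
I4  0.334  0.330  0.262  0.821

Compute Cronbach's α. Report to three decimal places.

sum of item variances = 1.590 + 2.836 + 2.759 + 0.821 = 8.006
Sum of the distinct covariances = 1.938
Var(T) = 8.006 + 2 × 1.938 = 11.882
α = (k/(k−1))·(1 − sum of item variances/Var(T)) = (4/3)·(1 − 8.006/11.882) = 0.435

Cronbach's α = 0.435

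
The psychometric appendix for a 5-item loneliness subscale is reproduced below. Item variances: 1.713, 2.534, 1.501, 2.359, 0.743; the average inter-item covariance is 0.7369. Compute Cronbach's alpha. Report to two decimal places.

ΣVar(i) = 1.713 + 2.534 + 1.501 + 2.359 + 0.743 = 8.850
Sum of the 10 distinct covariances = 10 × 0.7369 = 7.3690
σ²_total = ΣVar(i) + 2·Σcov = 8.850 + 2 × 7.3690 = 23.5880
α = (5/4)·(1 − 8.850/23.5880) = 0.78

Cronbach's alpha = 0.78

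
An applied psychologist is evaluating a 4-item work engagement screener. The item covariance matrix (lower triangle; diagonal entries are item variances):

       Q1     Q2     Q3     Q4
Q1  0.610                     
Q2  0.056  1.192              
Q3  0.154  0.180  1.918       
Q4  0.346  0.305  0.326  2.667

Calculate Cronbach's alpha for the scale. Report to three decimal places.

Cronbach's alpha = 0.400

Σσ²ᵢ = 0.610 + 1.192 + 1.918 + 2.667 = 6.387
Sum of off-diagonal covariances = 1.367
σ²_total = 6.387 + 2 × 1.367 = 9.121
α = (k/(k−1))·(1 − Σσ²ᵢ/σ²_total) = (4/3)·(1 − 6.387/9.121) = 0.400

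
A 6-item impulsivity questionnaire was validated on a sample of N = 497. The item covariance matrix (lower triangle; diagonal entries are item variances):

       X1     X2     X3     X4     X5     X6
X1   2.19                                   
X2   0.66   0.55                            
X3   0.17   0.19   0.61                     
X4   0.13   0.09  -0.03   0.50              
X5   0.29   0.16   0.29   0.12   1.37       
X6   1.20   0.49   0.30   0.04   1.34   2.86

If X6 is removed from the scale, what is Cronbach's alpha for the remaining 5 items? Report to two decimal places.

Cronbach's alpha = 0.55

Remaining items: X1, X2, X3, X4, X5 (k = 5).
Σσ²ᵢ = 2.19 + 0.55 + 0.61 + 0.50 + 1.37 = 5.22
total variance = 5.22 + 2 × 2.07 = 9.36
α (item deleted) = (5/4)·(1 − 5.22/9.36) = 0.55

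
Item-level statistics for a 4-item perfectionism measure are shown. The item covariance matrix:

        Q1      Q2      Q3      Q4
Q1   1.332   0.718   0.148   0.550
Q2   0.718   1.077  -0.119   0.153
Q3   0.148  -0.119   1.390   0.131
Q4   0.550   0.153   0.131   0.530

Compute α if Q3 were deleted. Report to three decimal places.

Remaining items: Q1, Q2, Q4 (k = 3).
ΣVar(i) = 1.332 + 1.077 + 0.530 = 2.939
σ²_T = 2.939 + 2 × 1.421 = 5.781
α (item deleted) = (3/2)·(1 − 2.939/5.781) = 0.737

α = 0.737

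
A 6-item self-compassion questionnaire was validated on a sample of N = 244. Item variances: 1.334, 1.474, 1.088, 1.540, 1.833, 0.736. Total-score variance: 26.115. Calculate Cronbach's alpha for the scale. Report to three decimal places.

sum of item variances = 1.334 + 1.474 + 1.088 + 1.540 + 1.833 + 0.736 = 8.005
α = (k/(k−1))·(1 − sum of item variances/σ²_total) = (6/5)·(1 − 8.005/26.115) = 0.832

Cronbach's alpha = 0.832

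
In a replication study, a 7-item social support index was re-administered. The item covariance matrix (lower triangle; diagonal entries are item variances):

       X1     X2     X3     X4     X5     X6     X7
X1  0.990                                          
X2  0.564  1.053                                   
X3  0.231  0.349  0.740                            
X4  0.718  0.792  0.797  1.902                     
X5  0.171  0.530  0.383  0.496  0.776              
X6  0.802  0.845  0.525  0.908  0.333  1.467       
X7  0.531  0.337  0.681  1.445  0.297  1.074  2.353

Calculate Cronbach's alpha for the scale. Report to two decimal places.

Σσᵢ² = 0.990 + 1.053 + 0.740 + 1.902 + 0.776 + 1.467 + 2.353 = 9.281
Σ_{i<j} σ_ij = 12.809
σ²_T = 9.281 + 2 × 12.809 = 34.899
α = (k/(k−1))·(1 − Σσᵢ²/σ²_T) = (7/6)·(1 − 9.281/34.899) = 0.86

α = 0.86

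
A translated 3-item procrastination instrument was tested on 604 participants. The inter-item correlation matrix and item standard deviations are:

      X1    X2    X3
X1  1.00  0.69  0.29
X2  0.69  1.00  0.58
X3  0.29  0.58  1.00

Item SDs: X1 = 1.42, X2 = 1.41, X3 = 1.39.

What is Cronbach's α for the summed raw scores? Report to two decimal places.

Σσ²ᵢ = 1.42² + 1.41² + 1.39² = 5.9366
Covariances σ_ij = r_ij · s_i · s_j:
  σ(X1,X2) = 0.69 × 1.42 × 1.41 = 1.3815
  σ(X1,X3) = 0.29 × 1.42 × 1.39 = 0.5724
  σ(X2,X3) = 0.58 × 1.41 × 1.39 = 1.1367
σ²_T = Σσ²ᵢ + 2·Σσ_ij = 5.9366 + 2 × 3.0906 = 12.1178
α = (3/2)·(1 − 5.9366/12.1178) = 0.77

α = 0.77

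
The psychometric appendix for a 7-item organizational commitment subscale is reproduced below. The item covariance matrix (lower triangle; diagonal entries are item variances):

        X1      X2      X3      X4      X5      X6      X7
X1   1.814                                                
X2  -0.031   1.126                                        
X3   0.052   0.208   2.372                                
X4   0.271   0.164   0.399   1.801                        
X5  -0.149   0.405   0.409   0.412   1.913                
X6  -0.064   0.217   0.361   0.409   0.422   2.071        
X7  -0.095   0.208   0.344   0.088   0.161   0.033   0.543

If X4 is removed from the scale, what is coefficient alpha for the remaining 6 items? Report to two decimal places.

Remaining items: X1, X2, X3, X5, X6, X7 (k = 6).
ΣVar(i) = 1.814 + 1.126 + 2.372 + 1.913 + 2.071 + 0.543 = 9.839
total variance = 9.839 + 2 × 2.481 = 14.801
α (item deleted) = (6/5)·(1 − 9.839/14.801) = 0.40

coefficient alpha = 0.40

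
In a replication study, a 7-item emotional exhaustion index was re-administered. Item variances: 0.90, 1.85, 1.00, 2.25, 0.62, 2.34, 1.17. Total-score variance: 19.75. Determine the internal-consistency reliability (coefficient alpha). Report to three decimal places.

coefficient alpha = 0.568

Σσ²ᵢ = 0.90 + 1.85 + 1.00 + 2.25 + 0.62 + 2.34 + 1.17 = 10.13
α = (k/(k−1))·(1 − Σσ²ᵢ/Var(T)) = (7/6)·(1 − 10.13/19.75) = 0.568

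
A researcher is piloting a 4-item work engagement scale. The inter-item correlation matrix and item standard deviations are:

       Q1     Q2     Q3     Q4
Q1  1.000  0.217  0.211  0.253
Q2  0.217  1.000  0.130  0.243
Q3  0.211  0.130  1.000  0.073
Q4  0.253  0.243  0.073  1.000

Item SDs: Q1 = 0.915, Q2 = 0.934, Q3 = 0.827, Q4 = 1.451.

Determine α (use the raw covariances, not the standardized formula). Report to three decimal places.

α = 0.463

Σσ²ᵢ = 0.915² + 0.934² + 0.827² + 1.451² = 4.4989
Covariances σ_ij = r_ij · s_i · s_j:
  σ(Q1,Q2) = 0.217 × 0.915 × 0.934 = 0.1855
  σ(Q1,Q3) = 0.211 × 0.915 × 0.827 = 0.1597
  σ(Q1,Q4) = 0.253 × 0.915 × 1.451 = 0.3359
  σ(Q2,Q3) = 0.130 × 0.934 × 0.827 = 0.1004
  σ(Q2,Q4) = 0.243 × 0.934 × 1.451 = 0.3293
  σ(Q3,Q4) = 0.073 × 0.827 × 1.451 = 0.0876
σ²_T = Σσ²ᵢ + 2·Σσ_ij = 4.4989 + 2 × 1.1984 = 6.8957
α = (4/3)·(1 − 4.4989/6.8957) = 0.463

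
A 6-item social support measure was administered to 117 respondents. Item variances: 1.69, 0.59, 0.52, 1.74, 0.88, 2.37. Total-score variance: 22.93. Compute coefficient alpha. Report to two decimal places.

coefficient alpha = 0.79

sum of item variances = 1.69 + 0.59 + 0.52 + 1.74 + 0.88 + 2.37 = 7.79
α = (k/(k−1))·(1 − sum of item variances/σ²_total) = (6/5)·(1 − 7.79/22.93) = 0.79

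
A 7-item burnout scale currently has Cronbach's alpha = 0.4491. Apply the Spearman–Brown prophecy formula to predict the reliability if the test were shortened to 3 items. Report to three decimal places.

Length factor m = 3/7 = 0.4286
α' = m·α / (1 − (1−m)·α)
   = 3/7 × 0.4491 / (1 − (1 − 3/7) × 0.4491)
   = 0.1925 / 0.7434 = 0.259

predicted reliability = 0.259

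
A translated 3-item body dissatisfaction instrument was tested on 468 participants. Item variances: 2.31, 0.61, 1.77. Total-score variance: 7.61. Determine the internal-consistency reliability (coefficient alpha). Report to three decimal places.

α = 0.576

Σσᵢ² = 2.31 + 0.61 + 1.77 = 4.69
α = (k/(k−1))·(1 − Σσᵢ²/σ²_T) = (3/2)·(1 − 4.69/7.61) = 0.576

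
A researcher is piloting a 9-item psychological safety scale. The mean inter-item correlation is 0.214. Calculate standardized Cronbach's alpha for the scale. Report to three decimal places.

standardized Cronbach's alpha = 0.710

Standardized α = k·r̄ / (1 + (k−1)·r̄) = 9 × 0.214 / (1 + 8 × 0.214)
  = 1.9260 / 2.7120 = 0.710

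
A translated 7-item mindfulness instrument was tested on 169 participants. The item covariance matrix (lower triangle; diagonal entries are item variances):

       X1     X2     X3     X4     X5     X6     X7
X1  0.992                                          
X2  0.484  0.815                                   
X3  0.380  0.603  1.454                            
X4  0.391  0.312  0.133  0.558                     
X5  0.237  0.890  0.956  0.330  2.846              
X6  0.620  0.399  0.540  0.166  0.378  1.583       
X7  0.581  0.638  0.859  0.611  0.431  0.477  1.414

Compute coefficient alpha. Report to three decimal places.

coefficient alpha = 0.797

ΣVar(i) = 0.992 + 0.815 + 1.454 + 0.558 + 2.846 + 1.583 + 1.414 = 9.662
Sum of off-diagonal covariances = 10.416
Var(T) = 9.662 + 2 × 10.416 = 30.494
α = (k/(k−1))·(1 − ΣVar(i)/Var(T)) = (7/6)·(1 − 9.662/30.494) = 0.797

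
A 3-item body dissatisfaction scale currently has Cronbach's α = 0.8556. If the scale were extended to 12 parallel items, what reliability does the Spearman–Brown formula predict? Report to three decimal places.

predicted reliability = 0.960

Length factor m = 12/3 = 4.0000
α' = m·α / (1 + (m−1)·α)
   = 12/3 × 0.8556 / (1 + (12/3 − 1) × 0.8556)
   = 3.4224 / 3.5668 = 0.960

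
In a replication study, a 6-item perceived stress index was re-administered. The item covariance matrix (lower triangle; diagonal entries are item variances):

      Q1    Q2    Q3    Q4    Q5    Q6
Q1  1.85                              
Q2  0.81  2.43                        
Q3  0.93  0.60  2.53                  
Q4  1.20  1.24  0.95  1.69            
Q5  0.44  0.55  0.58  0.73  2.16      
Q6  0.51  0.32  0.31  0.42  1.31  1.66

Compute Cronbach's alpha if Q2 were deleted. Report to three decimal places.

α = 0.748

Remaining items: Q1, Q3, Q4, Q5, Q6 (k = 5).
ΣVar(i) = 1.85 + 2.53 + 1.69 + 2.16 + 1.66 = 9.89
σ²_T = 9.89 + 2 × 7.38 = 24.65
α (item deleted) = (5/4)·(1 − 9.89/24.65) = 0.748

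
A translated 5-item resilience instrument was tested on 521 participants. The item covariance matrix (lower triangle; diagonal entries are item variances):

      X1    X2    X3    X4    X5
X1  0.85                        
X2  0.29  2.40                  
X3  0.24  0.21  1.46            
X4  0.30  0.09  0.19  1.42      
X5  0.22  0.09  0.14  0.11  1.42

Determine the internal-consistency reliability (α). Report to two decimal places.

α = 0.42

Σσᵢ² = 0.85 + 2.40 + 1.46 + 1.42 + 1.42 = 7.55
Sum of the distinct covariances = 1.88
σ²_T = 7.55 + 2 × 1.88 = 11.31
α = (k/(k−1))·(1 − Σσᵢ²/σ²_T) = (5/4)·(1 − 7.55/11.31) = 0.42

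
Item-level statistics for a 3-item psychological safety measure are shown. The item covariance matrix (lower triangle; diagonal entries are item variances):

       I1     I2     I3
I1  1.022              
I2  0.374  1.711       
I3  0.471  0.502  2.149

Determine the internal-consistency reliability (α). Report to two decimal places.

α = 0.53

Σσᵢ² = 1.022 + 1.711 + 2.149 = 4.882
Sum of off-diagonal covariances = 1.347
σ²_total = 4.882 + 2 × 1.347 = 7.576
α = (k/(k−1))·(1 − Σσᵢ²/σ²_total) = (3/2)·(1 − 4.882/7.576) = 0.53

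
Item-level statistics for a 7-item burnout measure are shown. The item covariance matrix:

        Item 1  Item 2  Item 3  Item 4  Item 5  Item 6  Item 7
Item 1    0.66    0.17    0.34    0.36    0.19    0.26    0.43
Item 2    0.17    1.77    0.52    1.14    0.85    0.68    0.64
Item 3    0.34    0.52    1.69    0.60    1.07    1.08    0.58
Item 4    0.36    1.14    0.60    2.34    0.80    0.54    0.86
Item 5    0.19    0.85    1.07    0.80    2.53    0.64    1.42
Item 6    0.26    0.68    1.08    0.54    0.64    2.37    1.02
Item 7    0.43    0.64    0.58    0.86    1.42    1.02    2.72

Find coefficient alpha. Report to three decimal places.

α = 0.780

Σσ²ᵢ = 0.66 + 1.77 + 1.69 + 2.34 + 2.53 + 2.37 + 2.72 = 14.08
Sum of the distinct covariances = 14.19
σ²_total = 14.08 + 2 × 14.19 = 42.46
α = (k/(k−1))·(1 − Σσ²ᵢ/σ²_total) = (7/6)·(1 − 14.08/42.46) = 0.780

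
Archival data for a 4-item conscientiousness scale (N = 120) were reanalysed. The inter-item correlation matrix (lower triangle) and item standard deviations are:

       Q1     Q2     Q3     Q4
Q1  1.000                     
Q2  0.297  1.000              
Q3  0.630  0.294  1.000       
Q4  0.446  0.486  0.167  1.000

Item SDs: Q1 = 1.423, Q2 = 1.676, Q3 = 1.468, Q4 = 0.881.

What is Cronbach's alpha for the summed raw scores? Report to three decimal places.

α = 0.696

Σσ²ᵢ = 1.423² + 1.676² + 1.468² + 0.881² = 7.7651
Covariances σ_ij = r_ij · s_i · s_j:
  σ(Q1,Q2) = 0.297 × 1.423 × 1.676 = 0.7083
  σ(Q1,Q3) = 0.630 × 1.423 × 1.468 = 1.3160
  σ(Q1,Q4) = 0.446 × 1.423 × 0.881 = 0.5591
  σ(Q2,Q3) = 0.294 × 1.676 × 1.468 = 0.7233
  σ(Q2,Q4) = 0.486 × 1.676 × 0.881 = 0.7176
  σ(Q3,Q4) = 0.167 × 1.468 × 0.881 = 0.2160
σ²_T = Σσ²ᵢ + 2·Σσ_ij = 7.7651 + 2 × 4.2403 = 16.2457
α = (4/3)·(1 − 7.7651/16.2457) = 0.696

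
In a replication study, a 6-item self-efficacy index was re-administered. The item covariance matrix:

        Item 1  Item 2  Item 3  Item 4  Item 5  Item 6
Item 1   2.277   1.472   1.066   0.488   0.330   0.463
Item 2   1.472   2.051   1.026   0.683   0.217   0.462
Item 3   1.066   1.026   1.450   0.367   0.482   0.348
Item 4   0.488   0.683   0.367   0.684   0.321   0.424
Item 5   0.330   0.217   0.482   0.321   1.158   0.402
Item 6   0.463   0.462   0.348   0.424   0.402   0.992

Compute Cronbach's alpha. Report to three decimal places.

α = 0.798

ΣVar(i) = 2.277 + 2.051 + 1.450 + 0.684 + 1.158 + 0.992 = 8.612
Sum of the distinct covariances = 8.551
σ²_total = 8.612 + 2 × 8.551 = 25.714
α = (k/(k−1))·(1 − ΣVar(i)/σ²_total) = (6/5)·(1 − 8.612/25.714) = 0.798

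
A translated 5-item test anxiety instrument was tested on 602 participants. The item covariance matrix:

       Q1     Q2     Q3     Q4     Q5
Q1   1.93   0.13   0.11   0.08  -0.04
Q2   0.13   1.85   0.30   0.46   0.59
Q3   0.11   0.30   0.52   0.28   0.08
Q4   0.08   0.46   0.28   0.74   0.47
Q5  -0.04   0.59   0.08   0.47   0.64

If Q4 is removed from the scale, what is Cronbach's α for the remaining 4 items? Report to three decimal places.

Remaining items: Q1, Q2, Q3, Q5 (k = 4).
ΣVar(i) = 1.93 + 1.85 + 0.52 + 0.64 = 4.94
total variance = 4.94 + 2 × 1.17 = 7.28
α (item deleted) = (4/3)·(1 − 4.94/7.28) = 0.429

α = 0.429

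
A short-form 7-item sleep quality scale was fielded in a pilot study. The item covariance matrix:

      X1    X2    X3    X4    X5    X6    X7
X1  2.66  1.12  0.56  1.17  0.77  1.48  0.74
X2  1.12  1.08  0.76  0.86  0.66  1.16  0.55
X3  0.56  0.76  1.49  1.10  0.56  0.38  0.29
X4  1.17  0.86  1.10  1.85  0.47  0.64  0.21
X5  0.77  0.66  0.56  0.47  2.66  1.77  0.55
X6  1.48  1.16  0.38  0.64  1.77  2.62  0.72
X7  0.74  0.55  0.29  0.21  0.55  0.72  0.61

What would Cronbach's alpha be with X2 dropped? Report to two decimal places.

α = 0.79

Remaining items: X1, X3, X4, X5, X6, X7 (k = 6).
ΣVar(i) = 2.66 + 1.49 + 1.85 + 2.66 + 2.62 + 0.61 = 11.89
Var(T) = 11.89 + 2 × 11.41 = 34.71
α (item deleted) = (6/5)·(1 − 11.89/34.71) = 0.79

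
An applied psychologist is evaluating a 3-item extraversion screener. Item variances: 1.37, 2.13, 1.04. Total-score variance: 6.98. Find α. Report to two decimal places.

Σσ²ᵢ = 1.37 + 2.13 + 1.04 = 4.54
α = (k/(k−1))·(1 − Σσ²ᵢ/σ²_total) = (3/2)·(1 − 4.54/6.98) = 0.52

α = 0.52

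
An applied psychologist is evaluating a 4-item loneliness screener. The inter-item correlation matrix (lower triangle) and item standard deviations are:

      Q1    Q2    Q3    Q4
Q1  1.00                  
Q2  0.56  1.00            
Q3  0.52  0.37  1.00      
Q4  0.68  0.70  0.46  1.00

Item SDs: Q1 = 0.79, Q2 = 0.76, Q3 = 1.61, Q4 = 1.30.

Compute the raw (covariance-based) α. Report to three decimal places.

α = 0.775

Σσ²ᵢ = 0.79² + 0.76² + 1.61² + 1.30² = 5.4838
Covariances σ_ij = r_ij · s_i · s_j:
  σ(Q1,Q2) = 0.56 × 0.79 × 0.76 = 0.3362
  σ(Q1,Q3) = 0.52 × 0.79 × 1.61 = 0.6614
  σ(Q1,Q4) = 0.68 × 0.79 × 1.30 = 0.6984
  σ(Q2,Q3) = 0.37 × 0.76 × 1.61 = 0.4527
  σ(Q2,Q4) = 0.70 × 0.76 × 1.30 = 0.6916
  σ(Q3,Q4) = 0.46 × 1.61 × 1.30 = 0.9628
σ²_T = Σσ²ᵢ + 2·Σσ_ij = 5.4838 + 2 × 3.8031 = 13.0900
α = (4/3)·(1 − 5.4838/13.0900) = 0.775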